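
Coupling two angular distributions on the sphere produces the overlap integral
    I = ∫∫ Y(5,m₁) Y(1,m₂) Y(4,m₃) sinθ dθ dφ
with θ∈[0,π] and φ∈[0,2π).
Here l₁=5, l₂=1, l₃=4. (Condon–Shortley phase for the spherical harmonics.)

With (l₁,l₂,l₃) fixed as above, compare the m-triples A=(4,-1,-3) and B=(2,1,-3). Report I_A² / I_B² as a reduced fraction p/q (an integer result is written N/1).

12/1

l's match ⇒ only the (l;m) 3-j factors differ between A and B.
A: triangle coeff Δ(5,1,4) = 1/495; Σ_t [0,0]: t=0:+1/10080 = 1/10080; (3j)²=4/55 [(5 1 4; 4 -1 -3)], sign=-1
B: triangle coeff Δ(5,1,4) = 1/495; Σ_t [2,2]: t=2:+1/10080 = 1/10080; (3j)²=1/165 [(5 1 4; 2 1 -3)], sign=-1
I_A²/I_B² = (4/55)/(1/165) = 12/1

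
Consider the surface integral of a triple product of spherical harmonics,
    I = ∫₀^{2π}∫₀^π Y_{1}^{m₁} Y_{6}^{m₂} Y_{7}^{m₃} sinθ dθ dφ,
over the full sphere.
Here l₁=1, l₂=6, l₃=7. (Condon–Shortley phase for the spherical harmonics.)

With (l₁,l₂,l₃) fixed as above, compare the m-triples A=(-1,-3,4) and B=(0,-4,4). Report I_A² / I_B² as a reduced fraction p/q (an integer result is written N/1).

5/3

Shared (l₁,l₂,l₃)=(1,6,7): N and (l;000)² cancel in I_A²/I_B².
A: Δ = 0!·2!·12!/15! = 1/1365; Racah Σ t=0..0: t=0:+1/4354560 = 1/4354560; ⇒ 3j(1 6 7; -1 -3 4)² = 11/273, sgn -1
B: Δ = 0!·2!·12!/15! = 1/1365; Racah Σ t=0..0: t=0:+1/7257600 = 1/7257600; ⇒ 3j(1 6 7; 0 -4 4)² = 11/455, sgn -1
I_A²/I_B² = (11/273)/(11/455) = 5/3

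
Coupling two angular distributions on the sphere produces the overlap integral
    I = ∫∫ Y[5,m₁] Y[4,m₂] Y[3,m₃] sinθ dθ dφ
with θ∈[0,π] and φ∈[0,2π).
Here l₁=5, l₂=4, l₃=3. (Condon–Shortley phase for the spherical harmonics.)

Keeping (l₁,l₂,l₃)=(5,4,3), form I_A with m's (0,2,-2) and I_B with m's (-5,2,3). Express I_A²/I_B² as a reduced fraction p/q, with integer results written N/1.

Shared (l₁,l₂,l₃)=(5,4,3): N and (l;000)² cancel in I_A²/I_B².
A: Δ = 6!·4!·2!/13! = 1/180180; Racah Σ t=4..5: t=4:+1/576 t=5:−1/2880 = 1/720; ⇒ 3j(5 4 3; 0 2 -2)² = 80/3003, sgn -1
B: Δ = 6!·4!·2!/13! = 1/180180; Racah Σ t=6..6: t=6:+1/34560 = 1/34560; ⇒ 3j(5 4 3; -5 2 3)² = 5/286, sgn +1
I_A²/I_B² = (80/3003)/(5/286) = 32/21

32/21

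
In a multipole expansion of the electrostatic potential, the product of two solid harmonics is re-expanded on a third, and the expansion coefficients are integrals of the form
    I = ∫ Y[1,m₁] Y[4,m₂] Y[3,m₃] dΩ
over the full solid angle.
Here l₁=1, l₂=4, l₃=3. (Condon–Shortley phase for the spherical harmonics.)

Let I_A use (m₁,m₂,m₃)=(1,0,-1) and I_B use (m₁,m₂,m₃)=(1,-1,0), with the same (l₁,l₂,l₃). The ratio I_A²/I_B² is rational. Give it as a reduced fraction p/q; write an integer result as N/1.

3/5

Shared (l₁,l₂,l₃)=(1,4,3): N and (l;000)² cancel in I_A²/I_B².
A: Δ = 2!·0!·6!/9! = 1/252; Racah Σ t=0..0: t=0:+1/96 = 1/96; ⇒ 3j(1 4 3; 1 0 -1)² = 1/42, sgn +1
B: Δ = 2!·0!·6!/9! = 1/252; Racah Σ t=0..0: t=0:+1/72 = 1/72; ⇒ 3j(1 4 3; 1 -1 0)² = 5/126, sgn -1
I_A²/I_B² = (1/42)/(5/126) = 3/5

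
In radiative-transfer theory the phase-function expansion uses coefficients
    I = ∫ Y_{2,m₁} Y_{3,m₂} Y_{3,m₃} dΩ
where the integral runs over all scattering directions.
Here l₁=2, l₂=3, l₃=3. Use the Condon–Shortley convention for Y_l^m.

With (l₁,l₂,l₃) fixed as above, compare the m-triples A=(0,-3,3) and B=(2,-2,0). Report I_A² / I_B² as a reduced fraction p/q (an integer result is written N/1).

5/4

Shared (l₁,l₂,l₃)=(2,3,3): N and (l;000)² cancel in I_A²/I_B².
A: Δ = 2!·2!·4!/9! = 1/3780; Racah Σ t=0..0: t=0:+1/96 = 1/96; ⇒ 3j(2 3 3; 0 -3 3)² = 5/84, sgn +1
B: Δ = 2!·2!·4!/9! = 1/3780; Racah Σ t=0..0: t=0:+1/24 = 1/24; ⇒ 3j(2 3 3; 2 -2 0)² = 1/21, sgn -1
I_A²/I_B² = (5/84)/(1/21) = 5/4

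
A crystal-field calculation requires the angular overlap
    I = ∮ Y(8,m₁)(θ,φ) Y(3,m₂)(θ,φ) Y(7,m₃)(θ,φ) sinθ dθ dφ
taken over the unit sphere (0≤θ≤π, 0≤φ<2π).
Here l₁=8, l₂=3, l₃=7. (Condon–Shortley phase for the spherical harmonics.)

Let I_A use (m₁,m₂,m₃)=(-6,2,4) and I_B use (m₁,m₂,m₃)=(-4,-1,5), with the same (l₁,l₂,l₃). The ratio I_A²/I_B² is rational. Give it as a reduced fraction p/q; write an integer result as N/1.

l's match ⇒ only the (l;m) 3-j factors differ between A and B.
A: triangle coeff Δ(8,3,7) = 1/5290740; Σ_t [3,4]: t=3:−1/479001600 t=4:+1/174182400 = 1/273715200; (3j)²=49/3876 [(8 3 7; -6 2 4)], sign=-1
B: triangle coeff Δ(8,3,7) = 1/5290740; Σ_t [0,2]: t=0:+1/22992076800 t=1:−1/239500800 t=2:+1/58060800 = 43/3284582400; (3j)²=12943/755820 [(8 3 7; -4 -1 5)], sign=+1
I_A²/I_B² = (49/3876)/(12943/755820) = 1365/1849

1365/1849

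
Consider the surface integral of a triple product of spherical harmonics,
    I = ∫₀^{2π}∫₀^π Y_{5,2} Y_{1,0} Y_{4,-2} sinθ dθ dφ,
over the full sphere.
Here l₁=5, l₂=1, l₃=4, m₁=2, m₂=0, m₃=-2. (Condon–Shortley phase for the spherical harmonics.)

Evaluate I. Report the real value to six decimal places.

0.225034

Rules hold: Σm=0, L=10 even, 4≤4≤6.
N = 11·3·9 = 297
Δ = 2!·8!·0!/11! = 1/495
Racah Σ t=1..1: t=1:−1/576 = -1/576
⇒ 3j(5 1 4; 0 0 0)² = 5/99, sgn -1
Racah Σ t=1..1: t=1:−1/1440 = -1/1440
⇒ 3j(5 1 4; 2 0 -2)² = 7/165, sgn -1
4πI² = N·(3j₀)²·(3jₘ)² = 7/11
I = +1·√(0.636364/4π) = 0.22503380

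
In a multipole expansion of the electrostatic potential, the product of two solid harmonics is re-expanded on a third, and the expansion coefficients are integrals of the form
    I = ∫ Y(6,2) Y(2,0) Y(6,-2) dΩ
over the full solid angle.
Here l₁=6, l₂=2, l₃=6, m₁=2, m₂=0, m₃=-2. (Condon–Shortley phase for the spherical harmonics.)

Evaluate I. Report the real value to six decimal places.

Rules hold: Σm=0, L=14 even, 4≤6≤8.
N = 13·5·13 = 845
Δ = 2!·10!·2!/15! = 1/90090
Racah Σ t=0..2: t=0:+1/69120 t=1:−1/14400 t=2:+1/69120 = -7/172800
⇒ 3j(6 2 6; 0 0 0)² = 14/715, sgn -1
Racah Σ t=0..2: t=0:+1/69120 t=1:−1/30240 t=2:+1/322560 = -1/64512
⇒ 3j(6 2 6; 2 0 -2)² = 10/1001, sgn -1
4πI² = N·(3j₀)²·(3jₘ)² = 20/121
I = +1·√(0.165289/4π) = 0.11468784

0.114688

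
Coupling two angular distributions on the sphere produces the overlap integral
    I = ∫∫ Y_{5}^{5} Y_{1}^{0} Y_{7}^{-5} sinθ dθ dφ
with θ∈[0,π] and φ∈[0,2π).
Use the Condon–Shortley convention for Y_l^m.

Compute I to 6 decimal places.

0.000000

|5−1|≤7≤5+1 violated ⇒ I = 0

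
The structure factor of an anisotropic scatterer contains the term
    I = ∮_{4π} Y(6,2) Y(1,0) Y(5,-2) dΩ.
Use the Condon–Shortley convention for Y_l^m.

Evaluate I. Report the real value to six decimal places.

m-sum 0 ✓  L=12 even ✓  5≤5≤7 ✓
Π(2lᵢ+1) = 13×3×11 = 429
triangle coeff Δ(6,1,5) = 1/858
Σ_t [1,1]: t=1:−1/14400 = -1/14400
(3j)²=6/143 [(6 1 5; 0 0 0)], sign=+1
Σ_t [1,1]: t=1:−1/30240 = -1/30240
(3j)²=16/429 [(6 1 5; 2 0 -2)], sign=+1
⇒ 4πI² = 96/143
I = (+1)√(96/143/(4π)) = 0.23113338

0.231133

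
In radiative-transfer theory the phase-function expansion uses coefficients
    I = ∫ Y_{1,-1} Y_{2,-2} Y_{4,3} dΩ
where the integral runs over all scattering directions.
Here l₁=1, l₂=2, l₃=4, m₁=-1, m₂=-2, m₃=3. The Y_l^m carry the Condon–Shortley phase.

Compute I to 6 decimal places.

triangle: need 1≤l₃≤3, have 4; I=0

0.000000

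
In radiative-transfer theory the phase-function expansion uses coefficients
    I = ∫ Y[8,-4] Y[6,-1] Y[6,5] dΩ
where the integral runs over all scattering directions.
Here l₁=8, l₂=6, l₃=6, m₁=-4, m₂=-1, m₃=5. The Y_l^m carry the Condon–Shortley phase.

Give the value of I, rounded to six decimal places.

0.082508

Checks pass: Σm=0; 20 even; l₃=6∈[2,14].
(2·8+1)(2·6+1)(2·6+1) = 2873
Δ: 8! 8! 4! / 21! → 1/1309458150
sum: t=2:+1/49766400 t=3:−1/3110400 t=4:+1/1327104 t=5:−1/3110400 t=6:+1/49766400 = 1/6635520
3j²(8 6 6; 0 0 0) = Δ·Π!·Σ² = 350/46189  (sign +1)
sum: t=4:+1/139345920 t=5:−1/87091200 = -1/232243200
3j²(8 6 6; -4 -1 5) = Δ·Π!·Σ² = 33/8398  (sign +1)
combine: 4πI² = 2873·350/46189·33/8398 = 525/6137
take √, sign +1: I = 0.08250811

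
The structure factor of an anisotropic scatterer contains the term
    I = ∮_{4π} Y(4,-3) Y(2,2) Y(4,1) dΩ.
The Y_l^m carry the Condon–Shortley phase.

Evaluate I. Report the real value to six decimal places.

0.159270

m-sum 0 ✓  L=10 even ✓  2≤4≤6 ✓
Π(2lᵢ+1) = 9×5×9 = 405
triangle coeff Δ(4,2,4) = 1/13860
Σ_t [0,2]: t=0:+1/192 t=1:−1/36 t=2:+1/192 = -5/288
(3j)²=20/693 [(4 2 4; 0 0 0)], sign=-1
Σ_t [2,2]: t=2:+1/480 = 1/480
(3j)²=3/110 [(4 2 4; -3 2 1)], sign=-1
⇒ 4πI² = 270/847
I = (+1)√(270/847/(4π)) = 0.15927046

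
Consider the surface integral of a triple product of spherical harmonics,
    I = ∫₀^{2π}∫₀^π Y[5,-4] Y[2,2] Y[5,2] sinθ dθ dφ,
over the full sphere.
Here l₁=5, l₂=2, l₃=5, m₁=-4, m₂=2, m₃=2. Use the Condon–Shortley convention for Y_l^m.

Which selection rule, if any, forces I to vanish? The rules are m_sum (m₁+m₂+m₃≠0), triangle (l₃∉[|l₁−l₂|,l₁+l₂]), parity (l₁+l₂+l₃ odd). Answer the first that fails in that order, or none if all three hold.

Σmᵢ = 0  ✓
l₃∈[|l₁−l₂|,l₁+l₂]=[3,7], have l₃=5  ✓
Σlᵢ = 12 ⇒ even  ✓

none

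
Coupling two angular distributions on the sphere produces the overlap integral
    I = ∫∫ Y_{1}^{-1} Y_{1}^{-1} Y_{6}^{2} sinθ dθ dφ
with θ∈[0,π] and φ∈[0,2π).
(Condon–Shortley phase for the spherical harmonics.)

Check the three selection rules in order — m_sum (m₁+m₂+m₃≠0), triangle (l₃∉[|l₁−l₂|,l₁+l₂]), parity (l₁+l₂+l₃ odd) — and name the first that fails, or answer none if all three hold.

triangle

Σmᵢ = 0  ✓
l₃∈[|l₁−l₂|,l₁+l₂]=[0,2], have l₃=6  ✗
Σlᵢ = 8 ⇒ even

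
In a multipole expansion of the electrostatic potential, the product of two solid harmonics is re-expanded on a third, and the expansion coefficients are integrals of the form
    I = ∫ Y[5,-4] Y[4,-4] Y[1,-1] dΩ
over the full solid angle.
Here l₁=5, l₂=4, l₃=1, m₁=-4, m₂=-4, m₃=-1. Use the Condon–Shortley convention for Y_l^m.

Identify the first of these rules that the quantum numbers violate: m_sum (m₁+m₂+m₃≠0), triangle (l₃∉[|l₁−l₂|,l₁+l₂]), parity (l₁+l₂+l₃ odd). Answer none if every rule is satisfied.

azimuthal sum: -4 − 4 − 1 = -9  ✗
1 ≤ 1 ≤ 9 (triangle on l)
L = 5 + 4 + 1 = 10 (even)

m_sum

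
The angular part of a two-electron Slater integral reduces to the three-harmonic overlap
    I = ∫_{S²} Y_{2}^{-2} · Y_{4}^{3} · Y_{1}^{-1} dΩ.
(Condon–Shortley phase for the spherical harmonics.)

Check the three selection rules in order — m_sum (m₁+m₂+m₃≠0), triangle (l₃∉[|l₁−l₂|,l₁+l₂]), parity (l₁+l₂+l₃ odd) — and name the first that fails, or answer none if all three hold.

triangle

Σmᵢ = 0  ✓
l₃∈[|l₁−l₂|,l₁+l₂]=[2,6], have l₃=1  ✗
Σlᵢ = 7 ⇒ odd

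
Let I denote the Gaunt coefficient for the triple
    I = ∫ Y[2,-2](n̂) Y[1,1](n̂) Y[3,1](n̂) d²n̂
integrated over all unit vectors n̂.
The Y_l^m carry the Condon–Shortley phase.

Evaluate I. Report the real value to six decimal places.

-0.082589

m-sum 0 ✓  L=6 even ✓  1≤3≤3 ✓
Π(2lᵢ+1) = 5×3×7 = 105
triangle coeff Δ(2,1,3) = 1/105
Σ_t [0,0]: t=0:+1/4 = 1/4
(3j)²=3/35 [(2 1 3; 0 0 0)], sign=-1
Σ_t [0,0]: t=0:+1/48 = 1/48
(3j)²=1/105 [(2 1 3; -2 1 1)], sign=+1
⇒ 4πI² = 3/35
I = (-1)√(3/35/(4π)) = -0.08258890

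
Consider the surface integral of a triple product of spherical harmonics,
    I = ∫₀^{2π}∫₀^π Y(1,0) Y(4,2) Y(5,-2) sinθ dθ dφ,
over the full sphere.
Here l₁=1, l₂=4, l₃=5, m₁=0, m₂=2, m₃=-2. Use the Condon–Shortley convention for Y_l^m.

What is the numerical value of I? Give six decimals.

0.225034

Rules hold: Σm=0, L=10 even, 3≤5≤5.
N = 3·9·11 = 297
Δ = 0!·2!·8!/11! = 1/495
Racah Σ t=0..0: t=0:+1/576 = 1/576
⇒ 3j(1 4 5; 0 0 0)² = 5/99, sgn -1
Racah Σ t=0..0: t=0:+1/1440 = 1/1440
⇒ 3j(1 4 5; 0 2 -2)² = 7/165, sgn -1
4πI² = N·(3j₀)²·(3jₘ)² = 7/11
I = +1·√(0.636364/4π) = 0.22503380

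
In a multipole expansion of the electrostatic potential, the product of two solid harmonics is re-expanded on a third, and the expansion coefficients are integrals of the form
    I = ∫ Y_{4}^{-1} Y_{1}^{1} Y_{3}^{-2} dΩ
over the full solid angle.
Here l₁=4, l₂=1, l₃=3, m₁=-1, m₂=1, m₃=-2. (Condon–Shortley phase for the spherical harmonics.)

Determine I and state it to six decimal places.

0.000000

-1 + 1 − 2 = -2 ≠ 0: azimuthal integral kills it; I = 0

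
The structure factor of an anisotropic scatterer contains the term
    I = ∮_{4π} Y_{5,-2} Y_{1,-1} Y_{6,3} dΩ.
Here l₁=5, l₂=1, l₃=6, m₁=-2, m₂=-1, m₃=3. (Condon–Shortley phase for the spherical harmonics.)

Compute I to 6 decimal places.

Rules hold: Σm=0, L=12 even, 4≤6≤6.
N = 11·3·13 = 429
Δ = 0!·10!·2!/13! = 1/858
Racah Σ t=0..0: t=0:+1/14400 = 1/14400
⇒ 3j(5 1 6; 0 0 0)² = 6/143, sgn +1
Racah Σ t=0..0: t=0:+1/60480 = 1/60480
⇒ 3j(5 1 6; -2 -1 3)² = 6/143, sgn -1
4πI² = N·(3j₀)²·(3jₘ)² = 108/143
I = -1·√(0.755245/4π) = -0.24515397

-0.245154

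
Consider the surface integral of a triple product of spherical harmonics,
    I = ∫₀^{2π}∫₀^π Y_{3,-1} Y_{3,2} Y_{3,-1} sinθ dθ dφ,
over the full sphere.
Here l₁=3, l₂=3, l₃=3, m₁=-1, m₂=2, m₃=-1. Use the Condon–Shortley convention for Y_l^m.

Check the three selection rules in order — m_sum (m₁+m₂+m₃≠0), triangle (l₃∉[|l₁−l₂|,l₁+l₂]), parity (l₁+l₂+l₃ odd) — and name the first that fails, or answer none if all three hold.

parity

azimuthal sum: -1 + 2 − 1 = 0  ✓
0 ≤ 3 ≤ 6 (triangle on l)  ✓
L = 3 + 3 + 3 = 9 (odd)  ✗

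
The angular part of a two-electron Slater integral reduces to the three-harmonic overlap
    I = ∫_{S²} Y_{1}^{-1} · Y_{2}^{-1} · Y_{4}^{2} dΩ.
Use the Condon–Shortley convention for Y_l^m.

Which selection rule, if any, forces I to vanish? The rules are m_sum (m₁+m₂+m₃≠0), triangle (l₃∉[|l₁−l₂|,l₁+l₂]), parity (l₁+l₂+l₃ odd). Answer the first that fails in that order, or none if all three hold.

azimuthal sum: -1 − 1 + 2 = 0  ✓
1 ≤ 4 ≤ 3 (triangle on l)  ✗
L = 1 + 2 + 4 = 7 (odd)

triangle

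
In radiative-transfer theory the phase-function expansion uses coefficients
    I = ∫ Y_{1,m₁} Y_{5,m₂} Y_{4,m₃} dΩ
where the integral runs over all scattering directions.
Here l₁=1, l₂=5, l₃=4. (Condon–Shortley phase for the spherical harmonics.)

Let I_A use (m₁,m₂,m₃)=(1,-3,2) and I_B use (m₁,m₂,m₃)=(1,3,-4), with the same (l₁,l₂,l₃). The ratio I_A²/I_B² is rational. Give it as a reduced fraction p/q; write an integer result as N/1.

28/1

Shared (l₁,l₂,l₃)=(1,5,4): N and (l;000)² cancel in I_A²/I_B².
A: Δ = 2!·0!·8!/11! = 1/495; Racah Σ t=0..0: t=0:+1/2880 = 1/2880; ⇒ 3j(1 5 4; 1 -3 2)² = 28/495, sgn +1
B: Δ = 2!·0!·8!/11! = 1/495; Racah Σ t=0..0: t=0:+1/80640 = 1/80640; ⇒ 3j(1 5 4; 1 3 -4)² = 1/495, sgn +1
I_A²/I_B² = (28/495)/(1/495) = 28/1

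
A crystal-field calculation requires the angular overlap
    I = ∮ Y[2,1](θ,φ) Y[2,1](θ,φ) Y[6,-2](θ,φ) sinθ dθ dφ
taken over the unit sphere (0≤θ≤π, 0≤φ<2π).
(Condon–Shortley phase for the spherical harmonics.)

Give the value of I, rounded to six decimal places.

l₃=6 ∉ [0,4] — triangle fails ⇒ I = 0

0.000000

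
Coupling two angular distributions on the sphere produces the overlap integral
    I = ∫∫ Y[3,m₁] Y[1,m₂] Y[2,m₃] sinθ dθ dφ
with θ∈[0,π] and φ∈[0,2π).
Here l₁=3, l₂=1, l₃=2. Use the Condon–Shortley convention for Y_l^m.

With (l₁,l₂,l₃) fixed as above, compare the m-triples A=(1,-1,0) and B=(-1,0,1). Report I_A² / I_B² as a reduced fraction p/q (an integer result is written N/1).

l's match ⇒ only the (l;m) 3-j factors differ between A and B.
A: triangle coeff Δ(3,1,2) = 1/105; Σ_t [0,0]: t=0:+1/8 = 1/8; (3j)²=2/35 [(3 1 2; 1 -1 0)], sign=+1
B: triangle coeff Δ(3,1,2) = 1/105; Σ_t [1,1]: t=1:−1/6 = -1/6; (3j)²=8/105 [(3 1 2; -1 0 1)], sign=+1
I_A²/I_B² = (2/35)/(8/105) = 3/4

3/4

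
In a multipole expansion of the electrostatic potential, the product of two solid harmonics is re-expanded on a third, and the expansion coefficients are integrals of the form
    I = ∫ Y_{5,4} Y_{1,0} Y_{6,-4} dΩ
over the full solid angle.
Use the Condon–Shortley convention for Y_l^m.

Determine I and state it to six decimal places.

m-sum 0 ✓  L=12 even ✓  4≤6≤6 ✓
Π(2lᵢ+1) = 11×3×13 = 429
triangle coeff Δ(5,1,6) = 1/858
Σ_t [0,0]: t=0:+1/14400 = 1/14400
(3j)²=6/143 [(5 1 6; 0 0 0)], sign=+1
Σ_t [0,0]: t=0:+1/362880 = 1/362880
(3j)²=10/429 [(5 1 6; 4 0 -4)], sign=+1
⇒ 4πI² = 60/143
I = (+1)√(60/143/(4π)) = 0.18272698

0.182727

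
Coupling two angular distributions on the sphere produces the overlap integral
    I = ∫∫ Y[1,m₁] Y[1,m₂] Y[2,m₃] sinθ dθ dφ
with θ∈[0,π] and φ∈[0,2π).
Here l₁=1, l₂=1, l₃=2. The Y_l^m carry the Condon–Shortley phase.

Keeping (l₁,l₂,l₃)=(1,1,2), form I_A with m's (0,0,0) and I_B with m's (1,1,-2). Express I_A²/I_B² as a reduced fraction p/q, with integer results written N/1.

l's match ⇒ only the (l;m) 3-j factors differ between A and B.
A: triangle coeff Δ(1,1,2) = 1/30; Σ_t [0,0]: t=0:+1/1 = 1/1; (3j)²=2/15 [(1 1 2; 0 0 0)], sign=+1
B: triangle coeff Δ(1,1,2) = 1/30; Σ_t [0,0]: t=0:+1/4 = 1/4; (3j)²=1/5 [(1 1 2; 1 1 -2)], sign=+1
I_A²/I_B² = (2/15)/(1/5) = 2/3

2/3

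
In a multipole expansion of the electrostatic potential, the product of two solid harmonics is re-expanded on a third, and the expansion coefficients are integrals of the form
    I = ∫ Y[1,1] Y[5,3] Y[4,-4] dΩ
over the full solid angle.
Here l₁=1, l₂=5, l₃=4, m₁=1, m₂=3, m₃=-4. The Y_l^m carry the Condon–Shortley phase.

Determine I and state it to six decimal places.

Checks pass: Σm=0; 10 even; l₃=4∈[4,6].
(2·1+1)(2·5+1)(2·4+1) = 297
Δ: 2! 0! 8! / 11! → 1/495
sum: t=1:−1/576 = -1/576
3j²(1 5 4; 0 0 0) = Δ·Π!·Σ² = 5/99  (sign -1)
sum: t=0:+1/80640 = 1/80640
3j²(1 5 4; 1 3 -4) = Δ·Π!·Σ² = 1/495  (sign +1)
combine: 4πI² = 297·5/99·1/495 = 1/33
take √, sign -1: I = -0.04910640

-0.049106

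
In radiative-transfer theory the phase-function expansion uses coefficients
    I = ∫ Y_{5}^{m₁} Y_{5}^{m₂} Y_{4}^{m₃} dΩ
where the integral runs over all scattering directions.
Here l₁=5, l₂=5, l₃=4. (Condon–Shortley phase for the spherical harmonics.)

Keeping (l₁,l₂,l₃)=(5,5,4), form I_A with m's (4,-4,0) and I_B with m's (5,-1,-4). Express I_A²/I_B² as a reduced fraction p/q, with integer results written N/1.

3/1

Same 5,5,4: normalisation and zero-m 3j drop out of the ratio.
A: Δ: 6! 4! 4! / 15! → 1/3153150; sum: t=0:+1/25920 t=1:−1/69120 = 1/41472; 3j²(5 5 4; 4 -4 0) = Δ·Π!·Σ² = 2/143  (sign +1)
B: Δ: 6! 4! 4! / 15! → 1/3153150; sum: t=0:+1/414720 = 1/414720; 3j²(5 5 4; 5 -1 -4) = Δ·Π!·Σ² = 2/429  (sign +1)
I_A²/I_B² = (2/143)/(2/429) = 3/1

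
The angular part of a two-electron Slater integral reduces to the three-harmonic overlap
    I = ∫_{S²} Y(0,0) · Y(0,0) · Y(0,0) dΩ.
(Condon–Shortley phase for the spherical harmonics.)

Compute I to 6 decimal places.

Rules hold: Σm=0, L=0 even, 0≤0≤0.
N = 1·1·1 = 1
Δ = 0!·0!·0!/1! = 1/1
Racah Σ t=0..0: t=0:+1/1 = 1/1
⇒ 3j(0 0 0; 0 0 0)² = 1/1, sgn +1
(m-triple is (0,0,0) — same symbol as above.)
4πI² = N·(3j₀)²·(3jₘ)² = 1/1
I = +1·√(1/4π) = 0.28209479

0.282095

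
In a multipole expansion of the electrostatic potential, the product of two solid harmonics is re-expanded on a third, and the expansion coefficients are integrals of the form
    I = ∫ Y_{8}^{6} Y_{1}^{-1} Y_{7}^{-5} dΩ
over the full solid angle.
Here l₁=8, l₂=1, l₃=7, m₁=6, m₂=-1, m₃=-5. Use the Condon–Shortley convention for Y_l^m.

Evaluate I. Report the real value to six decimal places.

0.291881

m-sum 0 ✓  L=16 even ✓  7≤7≤9 ✓
Π(2lᵢ+1) = 17×3×15 = 765
triangle coeff Δ(8,1,7) = 1/2040
Σ_t [1,1]: t=1:−1/25401600 = -1/25401600
(3j)²=8/255 [(8 1 7; 0 0 0)], sign=+1
Σ_t [0,0]: t=0:+1/1916006400 = 1/1916006400
(3j)²=91/2040 [(8 1 7; 6 -1 -5)], sign=+1
⇒ 4πI² = 91/85
I = (+1)√(91/85/(4π)) = 0.29188132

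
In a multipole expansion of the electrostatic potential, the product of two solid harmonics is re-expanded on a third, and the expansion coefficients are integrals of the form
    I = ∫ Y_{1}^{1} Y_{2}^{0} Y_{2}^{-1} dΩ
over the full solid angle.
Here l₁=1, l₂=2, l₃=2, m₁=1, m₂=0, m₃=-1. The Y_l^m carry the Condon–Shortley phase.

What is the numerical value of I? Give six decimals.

l₁+l₂+l₃=5 is odd: 3j(l;000)=0 ⇒ I=0

0.000000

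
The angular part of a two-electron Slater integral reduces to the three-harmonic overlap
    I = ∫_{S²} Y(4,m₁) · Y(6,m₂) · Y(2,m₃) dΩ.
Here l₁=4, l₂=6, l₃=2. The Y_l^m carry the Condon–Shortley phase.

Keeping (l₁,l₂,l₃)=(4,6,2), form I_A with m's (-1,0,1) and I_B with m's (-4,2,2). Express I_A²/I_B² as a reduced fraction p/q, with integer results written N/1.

120/1

Shared (l₁,l₂,l₃)=(4,6,2): N and (l;000)² cancel in I_A²/I_B².
A: Δ = 8!·0!·4!/13! = 1/6435; Racah Σ t=5..5: t=5:−1/4320 = -1/4320; ⇒ 3j(4 6 2; -1 0 1)² = 8/429, sgn +1
B: Δ = 8!·0!·4!/13! = 1/6435; Racah Σ t=8..8: t=8:+1/967680 = 1/967680; ⇒ 3j(4 6 2; -4 2 2)² = 1/6435, sgn +1
I_A²/I_B² = (8/429)/(1/6435) = 120/1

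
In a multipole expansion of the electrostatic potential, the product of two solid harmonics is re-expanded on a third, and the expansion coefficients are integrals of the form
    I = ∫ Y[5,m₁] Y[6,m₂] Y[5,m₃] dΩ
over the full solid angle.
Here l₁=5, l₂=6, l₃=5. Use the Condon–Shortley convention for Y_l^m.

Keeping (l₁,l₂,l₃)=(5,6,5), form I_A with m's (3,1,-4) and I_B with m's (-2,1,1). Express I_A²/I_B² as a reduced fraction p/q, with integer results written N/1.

847/512

Same 5,6,5: normalisation and zero-m 3j drop out of the ratio.
A: Δ: 6! 4! 6! / 17! → 1/28588560; sum: t=1:−1/518400 t=2:+1/138240 = 11/2073600; 3j²(5 6 5; 3 1 -4) = Δ·Π!·Σ² = 77/4420  (sign -1)
B: Δ: 6! 4! 6! / 17! → 1/28588560; sum: t=3:−1/41472 t=4:+1/10368 t=5:−1/23040 t=6:+1/518400 = 1/32400; 3j²(5 6 5; -2 1 1) = Δ·Π!·Σ² = 128/12155  (sign +1)
I_A²/I_B² = (77/4420)/(128/12155) = 847/512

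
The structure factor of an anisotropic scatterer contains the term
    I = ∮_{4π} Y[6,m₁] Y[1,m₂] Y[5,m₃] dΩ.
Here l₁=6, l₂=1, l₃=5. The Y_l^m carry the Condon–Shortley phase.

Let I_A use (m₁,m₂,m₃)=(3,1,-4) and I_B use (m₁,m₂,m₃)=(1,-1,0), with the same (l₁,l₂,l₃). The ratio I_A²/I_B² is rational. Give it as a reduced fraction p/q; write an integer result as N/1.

1/7

l's match ⇒ only the (l;m) 3-j factors differ between A and B.
A: triangle coeff Δ(6,1,5) = 1/858; Σ_t [2,2]: t=2:+1/725760 = 1/725760; (3j)²=1/286 [(6 1 5; 3 1 -4)], sign=-1
B: triangle coeff Δ(6,1,5) = 1/858; Σ_t [0,0]: t=0:+1/28800 = 1/28800; (3j)²=7/286 [(6 1 5; 1 -1 0)], sign=-1
I_A²/I_B² = (1/286)/(7/286) = 1/7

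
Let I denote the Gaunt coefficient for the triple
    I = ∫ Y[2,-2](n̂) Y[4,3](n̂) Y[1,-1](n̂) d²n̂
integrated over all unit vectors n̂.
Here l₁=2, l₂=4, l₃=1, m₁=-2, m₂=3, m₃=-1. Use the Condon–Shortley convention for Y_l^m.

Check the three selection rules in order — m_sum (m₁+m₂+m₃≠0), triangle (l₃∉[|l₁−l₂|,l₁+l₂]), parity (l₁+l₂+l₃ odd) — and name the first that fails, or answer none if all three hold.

Σmᵢ = 0  ✓
l₃∈[|l₁−l₂|,l₁+l₂]=[2,6], have l₃=1  ✗
Σlᵢ = 7 ⇒ odd

triangle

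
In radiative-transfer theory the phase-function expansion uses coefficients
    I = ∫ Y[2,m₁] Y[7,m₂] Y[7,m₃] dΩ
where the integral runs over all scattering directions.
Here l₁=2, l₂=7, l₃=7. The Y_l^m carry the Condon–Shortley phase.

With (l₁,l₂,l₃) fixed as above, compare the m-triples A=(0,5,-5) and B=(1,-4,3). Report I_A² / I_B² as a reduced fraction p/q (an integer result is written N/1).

361/3234

l's match ⇒ only the (l;m) 3-j factors differ between A and B.
A: triangle coeff Δ(2,7,7) = 1/185640; Σ_t [0,2]: t=0:+1/1916006400 t=1:−1/39916800 t=2:+1/29030400 = 19/1916006400; (3j)²=361/185640 [(2 7 7; 0 5 -5)], sign=+1
B: triangle coeff Δ(2,7,7) = 1/185640; Σ_t [0,1]: t=0:+1/4354560 t=1:−1/14515200 = 1/6220800; (3j)²=77/4420 [(2 7 7; 1 -4 3)], sign=+1
I_A²/I_B² = (361/185640)/(77/4420) = 361/3234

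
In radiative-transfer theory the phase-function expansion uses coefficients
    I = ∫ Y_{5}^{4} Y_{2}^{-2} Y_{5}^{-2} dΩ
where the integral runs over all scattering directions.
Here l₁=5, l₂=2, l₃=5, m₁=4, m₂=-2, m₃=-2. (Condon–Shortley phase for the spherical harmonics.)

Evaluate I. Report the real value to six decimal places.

-0.137240

Checks pass: Σm=0; 12 even; l₃=5∈[3,7].
(2·5+1)(2·2+1)(2·5+1) = 605
Δ: 2! 8! 2! / 13! → 1/38610
sum: t=0:+1/2880 t=1:−1/576 t=2:+1/2880 = -1/960
3j²(5 2 5; 0 0 0) = Δ·Π!·Σ² = 10/429  (sign +1)
sum: t=0:+1/20160 = 1/20160
3j²(5 2 5; 4 -2 -2) = Δ·Π!·Σ² = 12/715  (sign -1)
combine: 4πI² = 605·10/429·12/715 = 40/169
take √, sign -1: I = -0.13724032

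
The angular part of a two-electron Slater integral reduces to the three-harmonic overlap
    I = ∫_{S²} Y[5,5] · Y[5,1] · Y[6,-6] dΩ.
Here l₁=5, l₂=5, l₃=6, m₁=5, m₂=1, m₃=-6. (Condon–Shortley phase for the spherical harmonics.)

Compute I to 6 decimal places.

0.096539

m-sum 0 ✓  L=16 even ✓  0≤6≤10 ✓
Π(2lᵢ+1) = 11×11×13 = 1573
triangle coeff Δ(5,5,6) = 1/28588560
Σ_t [0,4]: t=0:+1/345600 t=1:−1/13824 t=2:+1/5184 t=3:−1/13824 t=4:+1/345600 = 7/129600
(3j)²=80/7293 [(5 5 6; 0 0 0)], sign=+1
Σ_t [0,0]: t=0:+1/12441600 = 1/12441600
(3j)²=3/442 [(5 5 6; 5 1 -6)], sign=+1
⇒ 4πI² = 440/3757
I = (+1)√(440/3757/(4π)) = 0.09653856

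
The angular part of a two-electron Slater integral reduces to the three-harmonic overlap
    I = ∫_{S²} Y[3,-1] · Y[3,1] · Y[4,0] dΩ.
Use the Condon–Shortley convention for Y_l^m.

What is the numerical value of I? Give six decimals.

Rules hold: Σm=0, L=10 even, 0≤4≤6.
N = 7·7·9 = 441
Δ = 2!·4!·4!/11! = 1/34650
Racah Σ t=0..2: t=0:+1/72 t=1:−1/16 t=2:+1/72 = -5/144
⇒ 3j(3 3 4; 0 0 0)² = 2/77, sgn -1
Racah Σ t=0..2: t=0:+1/1152 t=1:−1/36 t=2:+1/32 = 5/1152
⇒ 3j(3 3 4; -1 1 0)² = 1/1386, sgn +1
4πI² = N·(3j₀)²·(3jₘ)² = 1/121
I = -1·√(0.00826446/4π) = -0.02564498

-0.025645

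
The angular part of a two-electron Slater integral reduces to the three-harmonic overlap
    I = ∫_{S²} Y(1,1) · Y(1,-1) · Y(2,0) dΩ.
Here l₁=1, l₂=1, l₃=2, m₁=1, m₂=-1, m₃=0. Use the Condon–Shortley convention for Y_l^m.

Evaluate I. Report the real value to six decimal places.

Rules hold: Σm=0, L=4 even, 0≤2≤2.
N = 3·3·5 = 45
Δ = 0!·2!·2!/5! = 1/30
Racah Σ t=0..0: t=0:+1/1 = 1/1
⇒ 3j(1 1 2; 0 0 0)² = 2/15, sgn +1
Racah Σ t=0..0: t=0:+1/4 = 1/4
⇒ 3j(1 1 2; 1 -1 0)² = 1/30, sgn +1
4πI² = N·(3j₀)²·(3jₘ)² = 1/5
I = +1·√(0.2/4π) = 0.12615663

0.126157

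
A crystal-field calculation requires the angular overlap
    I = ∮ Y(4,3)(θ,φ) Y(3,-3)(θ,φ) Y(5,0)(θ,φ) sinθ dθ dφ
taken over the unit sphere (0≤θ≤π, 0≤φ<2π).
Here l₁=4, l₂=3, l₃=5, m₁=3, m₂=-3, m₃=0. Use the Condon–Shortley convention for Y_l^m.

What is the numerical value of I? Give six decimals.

-0.098140

m-sum 0 ✓  L=12 even ✓  1≤5≤7 ✓
Π(2lᵢ+1) = 9×7×11 = 693
triangle coeff Δ(4,3,5) = 1/180180
Σ_t [0,2]: t=0:+1/576 t=1:−1/144 t=2:+1/576 = -1/288
(3j)²=20/1001 [(4 3 5; 0 0 0)], sign=+1
Σ_t [0,0]: t=0:+1/5760 = 1/5760
(3j)²=5/572 [(4 3 5; 3 -3 0)], sign=-1
⇒ 4πI² = 225/1859
I = (-1)√(225/1859/(4π)) = -0.09814013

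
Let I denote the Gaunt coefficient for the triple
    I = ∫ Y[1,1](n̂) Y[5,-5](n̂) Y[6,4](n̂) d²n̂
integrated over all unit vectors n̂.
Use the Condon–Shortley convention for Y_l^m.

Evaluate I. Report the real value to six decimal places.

Rules hold: Σm=0, L=12 even, 4≤6≤6.
N = 3·11·13 = 429
Δ = 0!·2!·10!/13! = 1/858
Racah Σ t=0..0: t=0:+1/14400 = 1/14400
⇒ 3j(1 5 6; 0 0 0)² = 6/143, sgn +1
Racah Σ t=0..0: t=0:+1/7257600 = 1/7257600
⇒ 3j(1 5 6; 1 -5 4)² = 1/858, sgn +1
4πI² = N·(3j₀)²·(3jₘ)² = 3/143
I = +1·√(0.020979/4π) = 0.04085899

0.040859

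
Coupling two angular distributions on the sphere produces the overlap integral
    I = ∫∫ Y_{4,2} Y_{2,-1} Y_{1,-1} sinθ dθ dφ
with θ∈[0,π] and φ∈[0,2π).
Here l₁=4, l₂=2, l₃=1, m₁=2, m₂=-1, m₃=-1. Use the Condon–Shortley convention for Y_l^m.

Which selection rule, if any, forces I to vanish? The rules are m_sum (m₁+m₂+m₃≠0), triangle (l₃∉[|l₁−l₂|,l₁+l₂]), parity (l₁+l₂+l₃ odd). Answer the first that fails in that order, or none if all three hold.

azimuthal sum: 2 − 1 − 1 = 0  ✓
2 ≤ 1 ≤ 6 (triangle on l)  ✗
L = 4 + 2 + 1 = 7 (odd)

triangle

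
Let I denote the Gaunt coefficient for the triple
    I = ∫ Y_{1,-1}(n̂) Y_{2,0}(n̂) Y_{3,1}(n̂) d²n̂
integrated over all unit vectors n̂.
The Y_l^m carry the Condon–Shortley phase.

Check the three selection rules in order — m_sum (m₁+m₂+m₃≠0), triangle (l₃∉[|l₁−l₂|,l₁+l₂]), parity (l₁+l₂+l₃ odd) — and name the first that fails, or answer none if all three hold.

azimuthal sum: -1 + 0 + 1 = 0  ✓
1 ≤ 3 ≤ 3 (triangle on l)  ✓
L = 1 + 2 + 3 = 6 (even)  ✓

none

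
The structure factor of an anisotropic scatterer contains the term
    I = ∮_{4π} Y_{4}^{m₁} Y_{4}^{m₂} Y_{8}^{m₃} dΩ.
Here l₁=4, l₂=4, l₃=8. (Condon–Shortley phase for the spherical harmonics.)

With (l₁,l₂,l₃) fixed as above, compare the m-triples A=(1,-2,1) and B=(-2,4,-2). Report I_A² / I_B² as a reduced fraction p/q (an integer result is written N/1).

Same 4,4,8: normalisation and zero-m 3j drop out of the ratio.
A: Δ: 0! 8! 8! / 17! → 1/218790; sum: t=0:+1/1036800 = 1/1036800; 3j²(4 4 8; 1 -2 1) = Δ·Π!·Σ² = 98/12155  (sign -1)
B: Δ: 0! 8! 8! / 17! → 1/218790; sum: t=0:+1/58060800 = 1/58060800; 3j²(4 4 8; -2 4 -2) = Δ·Π!·Σ² = 1/4862  (sign +1)
I_A²/I_B² = (98/12155)/(1/4862) = 196/5

196/5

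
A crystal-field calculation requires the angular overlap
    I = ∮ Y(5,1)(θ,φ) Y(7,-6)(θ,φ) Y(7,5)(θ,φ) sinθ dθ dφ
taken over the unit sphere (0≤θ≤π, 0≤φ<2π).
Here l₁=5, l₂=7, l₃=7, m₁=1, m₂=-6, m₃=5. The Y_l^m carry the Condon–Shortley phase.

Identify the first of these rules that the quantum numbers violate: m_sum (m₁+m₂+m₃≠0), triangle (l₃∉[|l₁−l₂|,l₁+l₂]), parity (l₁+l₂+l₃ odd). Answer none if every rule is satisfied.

azimuthal sum: 1 − 6 + 5 = 0  ✓
2 ≤ 7 ≤ 12 (triangle on l)  ✓
L = 5 + 7 + 7 = 19 (odd)  ✗

parity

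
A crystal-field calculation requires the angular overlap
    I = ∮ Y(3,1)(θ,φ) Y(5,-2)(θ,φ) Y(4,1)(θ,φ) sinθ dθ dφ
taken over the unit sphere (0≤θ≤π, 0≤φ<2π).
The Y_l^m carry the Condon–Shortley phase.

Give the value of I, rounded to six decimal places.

m-sum 0 ✓  L=12 even ✓  2≤4≤8 ✓
Π(2lᵢ+1) = 7×11×9 = 693
triangle coeff Δ(3,5,4) = 1/180180
Σ_t [1,3]: t=1:−1/576 t=2:+1/144 t=3:−1/576 = 1/288
(3j)²=20/1001 [(3 5 4; 0 0 0)], sign=+1
Σ_t [0,2]: t=0:+1/1728 t=1:−1/288 t=2:+1/960 = -1/540
(3j)²=128/6435 [(3 5 4; 1 -2 1)], sign=+1
⇒ 4πI² = 512/1859
I = (+1)√(512/1859/(4π)) = 0.14804384

0.148044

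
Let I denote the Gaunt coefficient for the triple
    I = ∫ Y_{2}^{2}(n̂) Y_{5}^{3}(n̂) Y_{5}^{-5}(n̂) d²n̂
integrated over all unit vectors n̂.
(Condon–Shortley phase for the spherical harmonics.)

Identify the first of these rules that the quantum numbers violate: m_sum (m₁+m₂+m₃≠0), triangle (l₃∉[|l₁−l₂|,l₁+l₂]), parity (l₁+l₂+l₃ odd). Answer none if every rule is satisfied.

none

Σmᵢ = 0  ✓
l₃∈[|l₁−l₂|,l₁+l₂]=[3,7], have l₃=5  ✓
Σlᵢ = 12 ⇒ even  ✓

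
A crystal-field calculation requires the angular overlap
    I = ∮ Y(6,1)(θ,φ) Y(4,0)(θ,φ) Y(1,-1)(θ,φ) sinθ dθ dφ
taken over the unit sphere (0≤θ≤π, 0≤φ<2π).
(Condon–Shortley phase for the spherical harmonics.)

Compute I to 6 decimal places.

0.000000

l₃=1 ∉ [2,10] — triangle fails ⇒ I = 0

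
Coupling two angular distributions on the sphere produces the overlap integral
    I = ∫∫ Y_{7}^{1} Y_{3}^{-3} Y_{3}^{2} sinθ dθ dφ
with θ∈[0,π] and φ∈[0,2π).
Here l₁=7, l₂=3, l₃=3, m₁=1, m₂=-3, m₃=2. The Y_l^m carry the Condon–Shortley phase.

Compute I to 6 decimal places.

0.000000

|7−3|≤3≤7+3 violated ⇒ I = 0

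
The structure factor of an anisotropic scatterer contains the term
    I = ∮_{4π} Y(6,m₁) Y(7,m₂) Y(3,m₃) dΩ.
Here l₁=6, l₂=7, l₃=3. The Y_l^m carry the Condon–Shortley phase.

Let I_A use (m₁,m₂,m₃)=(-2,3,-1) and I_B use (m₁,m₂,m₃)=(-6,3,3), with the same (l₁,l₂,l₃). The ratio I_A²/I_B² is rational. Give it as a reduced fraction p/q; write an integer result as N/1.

Same 6,7,3: normalisation and zero-m 3j drop out of the ratio.
A: Δ: 10! 2! 4! / 17! → 1/2042040; sum: t=6:+1/829440 t=7:−1/181440 t=8:+1/645120 = -1/362880; 3j²(6 7 3; -2 3 -1) = Δ·Π!·Σ² = 256/17017  (sign -1)
B: Δ: 10! 2! 4! / 17! → 1/2042040; sum: t=10:+1/174182400 = 1/174182400; 3j²(6 7 3; -6 3 3) = Δ·Π!·Σ² = 3/6188  (sign +1)
I_A²/I_B² = (256/17017)/(3/6188) = 1024/33

1024/33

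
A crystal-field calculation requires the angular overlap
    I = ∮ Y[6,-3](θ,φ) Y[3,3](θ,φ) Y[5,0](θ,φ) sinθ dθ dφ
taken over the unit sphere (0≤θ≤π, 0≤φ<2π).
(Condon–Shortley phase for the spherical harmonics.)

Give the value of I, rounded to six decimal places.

0.190675

Rules hold: Σm=0, L=14 even, 3≤5≤9.
N = 13·7·11 = 1001
Δ = 4!·8!·2!/15! = 1/675675
Racah Σ t=1..3: t=1:−1/8640 t=2:+1/2304 t=3:−1/8640 = 7/34560
⇒ 3j(6 3 5; 0 0 0)² = 7/429, sgn -1
Racah Σ t=4..4: t=4:+1/34560 = 1/34560
⇒ 3j(6 3 5; -3 3 0)² = 4/143, sgn -1
4πI² = N·(3j₀)²·(3jₘ)² = 196/429
I = +1·√(0.456876/4π) = 0.19067531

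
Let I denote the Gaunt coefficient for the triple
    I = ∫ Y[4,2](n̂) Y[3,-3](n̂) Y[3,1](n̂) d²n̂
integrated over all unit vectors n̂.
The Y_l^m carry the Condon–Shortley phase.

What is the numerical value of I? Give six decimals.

m-sum 0 ✓  L=10 even ✓  1≤3≤7 ✓
Π(2lᵢ+1) = 9×7×7 = 441
triangle coeff Δ(4,3,3) = 1/34650
Σ_t [1,3]: t=1:−1/72 t=2:+1/16 t=3:−1/72 = 5/144
(3j)²=2/77 [(4 3 3; 0 0 0)], sign=-1
Σ_t [0,0]: t=0:+1/192 = 1/192
(3j)²=3/77 [(4 3 3; 2 -3 1)], sign=+1
⇒ 4πI² = 54/121
I = (-1)√(54/121/(4π)) = -0.18845135

-0.188451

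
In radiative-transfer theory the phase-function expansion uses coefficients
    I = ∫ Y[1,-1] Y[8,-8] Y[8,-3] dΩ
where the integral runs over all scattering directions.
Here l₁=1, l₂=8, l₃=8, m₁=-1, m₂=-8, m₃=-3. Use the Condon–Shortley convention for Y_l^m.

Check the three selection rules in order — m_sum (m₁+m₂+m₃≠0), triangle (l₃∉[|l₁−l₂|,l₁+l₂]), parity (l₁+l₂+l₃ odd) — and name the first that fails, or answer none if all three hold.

m₁+m₂+m₃ = -1 − 8 − 3 = -12  ✗
triangle: |1−8|=7 ≤ l₃=8 ≤ 1+8=9
parity: l₁+l₂+l₃ = 17 is odd

m_sum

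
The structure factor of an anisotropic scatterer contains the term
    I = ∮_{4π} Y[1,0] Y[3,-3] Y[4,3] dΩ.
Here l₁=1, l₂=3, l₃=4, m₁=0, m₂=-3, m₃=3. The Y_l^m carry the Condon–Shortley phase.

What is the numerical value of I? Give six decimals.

-0.162868

m-sum 0 ✓  L=8 even ✓  2≤4≤4 ✓
Π(2lᵢ+1) = 3×7×9 = 189
triangle coeff Δ(1,3,4) = 1/252
Σ_t [0,0]: t=0:+1/36 = 1/36
(3j)²=4/63 [(1 3 4; 0 0 0)], sign=+1
Σ_t [0,0]: t=0:+1/720 = 1/720
(3j)²=1/36 [(1 3 4; 0 -3 3)], sign=-1
⇒ 4πI² = 1/3
I = (-1)√(1/3/(4π)) = -0.16286750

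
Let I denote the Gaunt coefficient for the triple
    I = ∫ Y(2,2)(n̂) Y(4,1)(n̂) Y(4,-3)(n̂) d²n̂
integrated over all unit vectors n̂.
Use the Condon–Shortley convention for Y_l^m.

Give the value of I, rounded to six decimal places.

Rules hold: Σm=0, L=10 even, 2≤4≤6.
N = 5·9·9 = 405
Δ = 2!·2!·6!/11! = 1/13860
Racah Σ t=0..2: t=0:+1/192 t=1:−1/36 t=2:+1/192 = -5/288
⇒ 3j(2 4 4; 0 0 0)² = 20/693, sgn -1
Racah Σ t=0..0: t=0:+1/480 = 1/480
⇒ 3j(2 4 4; 2 1 -3)² = 3/110, sgn -1
4πI² = N·(3j₀)²·(3jₘ)² = 270/847
I = +1·√(0.318772/4π) = 0.15927046

0.159270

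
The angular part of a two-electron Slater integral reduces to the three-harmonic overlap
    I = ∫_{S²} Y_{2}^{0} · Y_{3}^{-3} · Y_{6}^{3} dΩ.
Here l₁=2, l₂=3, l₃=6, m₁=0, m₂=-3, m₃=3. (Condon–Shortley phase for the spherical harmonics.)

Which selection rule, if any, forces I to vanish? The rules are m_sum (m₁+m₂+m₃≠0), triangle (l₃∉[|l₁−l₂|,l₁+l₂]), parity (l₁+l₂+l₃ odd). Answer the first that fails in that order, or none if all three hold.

triangle

azimuthal sum: 0 − 3 + 3 = 0  ✓
1 ≤ 6 ≤ 5 (triangle on l)  ✗
L = 2 + 3 + 6 = 11 (odd)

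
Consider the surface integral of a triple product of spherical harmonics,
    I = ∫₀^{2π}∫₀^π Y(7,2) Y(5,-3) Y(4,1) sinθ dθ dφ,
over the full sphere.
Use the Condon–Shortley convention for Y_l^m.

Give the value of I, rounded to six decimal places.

m-sum 0 ✓  L=16 even ✓  2≤4≤12 ✓
Π(2lᵢ+1) = 15×11×9 = 1485
triangle coeff Δ(7,5,4) = 1/6126120
Σ_t [3,5]: t=3:−1/69120 t=4:+1/20736 t=5:−1/69120 = 1/51840
(3j)²=280/21879 [(7 5 4; 0 0 0)], sign=+1
Σ_t [0,2]: t=0:+1/9676800 t=1:−1/241920 t=2:+1/103680 = 163/29030400
(3j)²=26569/2042040 [(7 5 4; 2 -3 1)], sign=-1
⇒ 4πI² = 132845/537251
I = (-1)√(132845/537251/(4π)) = -0.14027461

-0.140275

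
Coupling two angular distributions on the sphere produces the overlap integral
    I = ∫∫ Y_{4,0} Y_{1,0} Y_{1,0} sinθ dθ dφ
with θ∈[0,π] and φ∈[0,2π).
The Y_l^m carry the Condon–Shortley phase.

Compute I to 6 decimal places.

|4−1|≤1≤4+1 violated ⇒ I = 0

0.000000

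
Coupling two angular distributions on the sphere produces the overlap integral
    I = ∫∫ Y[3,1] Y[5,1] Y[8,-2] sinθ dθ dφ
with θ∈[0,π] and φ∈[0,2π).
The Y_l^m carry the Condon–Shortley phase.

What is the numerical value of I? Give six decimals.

m-sum 0 ✓  L=16 even ✓  2≤8≤8 ✓
Π(2lᵢ+1) = 7×11×17 = 1309
triangle coeff Δ(3,5,8) = 1/136136
Σ_t [0,0]: t=0:+1/518400 = 1/518400
(3j)²=56/2431 [(3 5 8; 0 0 0)], sign=+1
Σ_t [0,0]: t=0:+1/829440 = 1/829440
(3j)²=225/9724 [(3 5 8; 1 1 -2)], sign=+1
⇒ 4πI² = 22050/31603
I = (+1)√(22050/31603/(4π)) = 0.23563251

0.235633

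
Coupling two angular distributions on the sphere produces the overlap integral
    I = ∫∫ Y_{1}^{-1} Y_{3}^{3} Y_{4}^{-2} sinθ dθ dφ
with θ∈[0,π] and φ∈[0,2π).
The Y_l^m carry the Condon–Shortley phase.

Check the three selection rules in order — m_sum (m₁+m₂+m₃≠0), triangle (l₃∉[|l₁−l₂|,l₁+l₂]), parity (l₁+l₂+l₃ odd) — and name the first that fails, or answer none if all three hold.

none

azimuthal sum: -1 + 3 − 2 = 0  ✓
2 ≤ 4 ≤ 4 (triangle on l)  ✓
L = 1 + 3 + 4 = 8 (even)  ✓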